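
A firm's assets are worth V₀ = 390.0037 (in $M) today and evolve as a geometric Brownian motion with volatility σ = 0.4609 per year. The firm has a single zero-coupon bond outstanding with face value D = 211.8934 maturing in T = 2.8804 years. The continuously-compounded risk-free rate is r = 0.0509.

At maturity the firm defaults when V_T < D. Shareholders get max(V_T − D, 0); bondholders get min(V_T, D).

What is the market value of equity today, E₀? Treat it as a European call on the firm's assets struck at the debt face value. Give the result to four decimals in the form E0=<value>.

E0=224.6613

d₁ = [ln(V₀/D) + (r + σ²/2)T] / (σ√T)
   = [ln(390.0037/211.8934) + (0.0509 + 0.5·0.4609²)·2.8804] / (0.4609·√2.8804)
   = [0.610073 + 0.452552] / 0.782228 = 1.358461
d₂ = d₁ − σ√T = 1.358461 − 0.782228 = 0.576233
N(d₁) = 0.912841,  N(d₂) = 0.717771,  e^(−rT) = 0.863629
E₀ = V₀·N(d₁) − D·e^(−rT)·N(d₂)
   = 390.0037·0.912841 − 211.8934·0.863629·0.717771 = 224.661323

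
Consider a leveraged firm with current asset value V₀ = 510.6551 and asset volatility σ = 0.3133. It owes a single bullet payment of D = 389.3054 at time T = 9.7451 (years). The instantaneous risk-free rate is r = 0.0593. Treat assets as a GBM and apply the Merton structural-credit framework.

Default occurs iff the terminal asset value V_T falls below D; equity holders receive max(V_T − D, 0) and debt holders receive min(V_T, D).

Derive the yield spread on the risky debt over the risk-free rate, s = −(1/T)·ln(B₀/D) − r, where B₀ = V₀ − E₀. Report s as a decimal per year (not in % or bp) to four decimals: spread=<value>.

d₁ = [ln(V₀/D) + (r + σ²/2)T] / (σ√T)
   = [ln(510.6551/389.3054) + (0.0593 + 0.5·0.3133²)·9.7451] / (0.3133·√9.7451)
   = [0.271330 + 1.056159] / 0.978033 = 1.357305
d₂ = d₁ − σ√T = 1.357305 − 0.978033 = 0.379272
N(d₁) = 0.912658,  N(d₂) = 0.647757,  e^(−rT) = 0.561084
E₀ = V₀·N(d₁) − D·e^(−rT)·N(d₂)
   = 510.6551·0.912658 − 389.3054·0.561084·0.647757 = 324.561819
B₀ = V₀ − E₀ = 510.6551 − 324.561819 = 186.093281
spread = −(1/T)·ln(B₀/D) − r = −(1/9.7451)·ln(186.093281/389.3054) − 0.0593 = 0.01644228

spread=0.0164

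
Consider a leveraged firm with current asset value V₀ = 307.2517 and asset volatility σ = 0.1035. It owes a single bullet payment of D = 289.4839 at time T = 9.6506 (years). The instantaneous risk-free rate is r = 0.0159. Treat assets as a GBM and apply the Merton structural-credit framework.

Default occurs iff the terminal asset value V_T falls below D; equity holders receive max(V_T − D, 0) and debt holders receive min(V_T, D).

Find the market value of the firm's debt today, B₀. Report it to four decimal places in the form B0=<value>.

B0=234.8865

d₁ = [ln(V₀/D) + (r + σ²/2)T] / (σ√T)
   = [ln(307.2517/289.4839) + (0.0159 + 0.5·0.1035²)·9.6506] / (0.1035·√9.6506)
   = [0.059568 + 0.205134] / 0.321527 = 0.823265
d₂ = d₁ − σ√T = 0.823265 − 0.321527 = 0.501738
N(d₁) = 0.794821,  N(d₂) = 0.692074,  e^(−rT) = 0.857748
E₀ = V₀·N(d₁) − D·e^(−rT)·N(d₂)
   = 307.2517·0.794821 − 289.4839·0.857748·0.692074 = 72.365219
B₀ = V₀ − E₀ = 307.2517 − 72.365219 = 234.886481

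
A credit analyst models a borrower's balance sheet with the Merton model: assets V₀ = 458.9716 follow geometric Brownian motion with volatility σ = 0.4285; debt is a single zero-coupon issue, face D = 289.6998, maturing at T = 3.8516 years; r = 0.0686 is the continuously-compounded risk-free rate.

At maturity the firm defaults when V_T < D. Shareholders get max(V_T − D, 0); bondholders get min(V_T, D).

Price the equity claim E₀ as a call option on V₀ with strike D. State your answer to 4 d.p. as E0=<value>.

E0=263.9892

d₁ = [ln(V₀/D) + (r + σ²/2)T] / (σ√T)
   = [ln(458.9716/289.6998) + (0.0686 + 0.5·0.4285²)·3.8516] / (0.4285·√3.8516)
   = [0.460143 + 0.617820] / 0.840952 = 1.281836
d₂ = d₁ − σ√T = 1.281836 − 0.840952 = 0.440884
N(d₁) = 0.900050,  N(d₂) = 0.670351,  e^(−rT) = 0.767805
E₀ = V₀·N(d₁) − D·e^(−rT)·N(d₂)
   = 458.9716·0.900050 − 289.6998·0.767805·0.670351 = 263.989153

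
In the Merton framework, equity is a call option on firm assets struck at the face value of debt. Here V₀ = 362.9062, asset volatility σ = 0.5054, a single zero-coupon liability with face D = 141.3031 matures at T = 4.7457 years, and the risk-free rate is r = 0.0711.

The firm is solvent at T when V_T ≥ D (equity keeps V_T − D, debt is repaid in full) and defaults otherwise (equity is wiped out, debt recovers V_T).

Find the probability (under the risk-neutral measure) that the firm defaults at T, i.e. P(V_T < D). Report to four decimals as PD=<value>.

d₁ = [ln(V₀/D) + (r + σ²/2)T] / (σ√T)
   = [ln(362.9062/141.3031) + (0.0711 + 0.5·0.5054²)·4.7457] / (0.5054·√4.7457)
   = [0.943237 + 0.943514] / 1.100995 = 1.713678
d₂ = d₁ − σ√T = 1.713678 − 1.100995 = 0.612683
risk-neutral PD = N(−d₂) = N(-0.612683) = 0.270043

PD=0.2700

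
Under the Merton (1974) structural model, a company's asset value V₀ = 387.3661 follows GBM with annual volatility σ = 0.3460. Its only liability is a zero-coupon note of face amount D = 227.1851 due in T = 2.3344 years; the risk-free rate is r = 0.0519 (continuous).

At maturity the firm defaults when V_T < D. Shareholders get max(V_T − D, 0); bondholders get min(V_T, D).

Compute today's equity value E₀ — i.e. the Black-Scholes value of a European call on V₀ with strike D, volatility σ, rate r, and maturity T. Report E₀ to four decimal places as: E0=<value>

E0=193.5712

d₁ = [ln(V₀/D) + (r + σ²/2)T] / (σ√T)
   = [ln(387.3661/227.1851) + (0.0519 + 0.5·0.3460²)·2.3344] / (0.3460·√2.3344)
   = [0.533605 + 0.260888] / 0.528645 = 1.502887
d₂ = d₁ − σ√T = 1.502887 − 0.528645 = 0.974243
N(d₁) = 0.933566,  N(d₂) = 0.835032,  e^(−rT) = 0.885896
E₀ = V₀·N(d₁) − D·e^(−rT)·N(d₂)
   = 387.3661·0.933566 − 227.1851·0.885896·0.835032 = 193.571220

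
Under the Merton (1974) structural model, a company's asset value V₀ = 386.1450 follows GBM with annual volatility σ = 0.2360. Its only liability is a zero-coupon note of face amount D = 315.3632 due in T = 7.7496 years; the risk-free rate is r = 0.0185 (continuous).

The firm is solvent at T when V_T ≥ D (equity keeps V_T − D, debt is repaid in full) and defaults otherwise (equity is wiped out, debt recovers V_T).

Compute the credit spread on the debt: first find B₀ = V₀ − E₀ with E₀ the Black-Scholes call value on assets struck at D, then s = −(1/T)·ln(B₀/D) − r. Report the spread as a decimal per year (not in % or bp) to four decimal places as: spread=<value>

d₁ = [ln(V₀/D) + (r + σ²/2)T] / (σ√T)
   = [ln(386.1450/315.3632) + (0.0185 + 0.5·0.2360²)·7.7496] / (0.2360·√7.7496)
   = [0.202488 + 0.359178] / 0.656979 = 0.854923
d₂ = d₁ − σ√T = 0.854923 − 0.656979 = 0.197943
N(d₁) = 0.803703,  N(d₂) = 0.578455,  e^(−rT) = 0.866436
E₀ = V₀·N(d₁) − D·e^(−rT)·N(d₂)
   = 386.1450·0.803703 − 315.3632·0.866436·0.578455 = 152.287682
B₀ = V₀ − E₀ = 386.1450 − 152.287682 = 233.857318
spread = −(1/T)·ln(B₀/D) − r = −(1/7.7496)·ln(233.857318/315.3632) − 0.0185 = 0.02008442

spread=0.0201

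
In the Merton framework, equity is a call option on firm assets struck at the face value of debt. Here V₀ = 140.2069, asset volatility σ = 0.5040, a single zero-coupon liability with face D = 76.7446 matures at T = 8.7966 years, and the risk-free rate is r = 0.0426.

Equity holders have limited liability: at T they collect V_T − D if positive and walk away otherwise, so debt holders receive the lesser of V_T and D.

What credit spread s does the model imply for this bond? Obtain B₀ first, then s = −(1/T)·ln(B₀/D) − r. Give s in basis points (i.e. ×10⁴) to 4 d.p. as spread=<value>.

spread=443.7216

d₁ = [ln(V₀/D) + (r + σ²/2)T] / (σ√T)
   = [ln(140.2069/76.7446) + (0.0426 + 0.5·0.5040²)·8.7966] / (0.5040·√8.7966)
   = [0.602636 + 1.491974] / 1.494817 = 1.401249
d₂ = d₁ − σ√T = 1.401249 − 1.494817 = -0.093568
N(d₁) = 0.919430,  N(d₂) = 0.462726,  e^(−rT) = 0.687471
E₀ = V₀·N(d₁) − D·e^(−rT)·N(d₂)
   = 140.2069·0.919430 − 76.7446·0.687471·0.462726 = 104.497152
B₀ = V₀ − E₀ = 140.2069 − 104.497152 = 35.709748
spread = −(1/T)·ln(B₀/D) − r = −(1/8.7966)·ln(35.709748/76.7446) − 0.0426 = 0.04437216
in basis points: 0.04437216 × 10⁴ = 443.7216 bp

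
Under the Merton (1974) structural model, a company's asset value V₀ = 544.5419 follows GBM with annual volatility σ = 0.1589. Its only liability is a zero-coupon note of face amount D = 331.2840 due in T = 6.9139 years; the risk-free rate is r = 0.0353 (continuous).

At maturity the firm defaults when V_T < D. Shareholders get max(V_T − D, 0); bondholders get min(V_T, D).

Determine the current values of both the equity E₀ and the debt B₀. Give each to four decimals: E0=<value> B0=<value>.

E0=287.3572 B0=257.1847

d₁ = [ln(V₀/D) + (r + σ²/2)T] / (σ√T)
   = [ln(544.5419/331.2840) + (0.0353 + 0.5·0.1589²)·6.9139] / (0.1589·√6.9139)
   = [0.496969 + 0.331346] / 0.417816 = 1.982485
d₂ = d₁ − σ√T = 1.982485 − 0.417816 = 1.564669
N(d₁) = 0.976288,  N(d₂) = 0.941170,  e^(−rT) = 0.783440
E₀ = V₀·N(d₁) − D·e^(−rT)·N(d₂)
   = 544.5419·0.976288 − 331.2840·0.783440·0.941170 = 287.357172
B₀ = V₀ − E₀ = 544.5419 − 287.357172 = 257.184728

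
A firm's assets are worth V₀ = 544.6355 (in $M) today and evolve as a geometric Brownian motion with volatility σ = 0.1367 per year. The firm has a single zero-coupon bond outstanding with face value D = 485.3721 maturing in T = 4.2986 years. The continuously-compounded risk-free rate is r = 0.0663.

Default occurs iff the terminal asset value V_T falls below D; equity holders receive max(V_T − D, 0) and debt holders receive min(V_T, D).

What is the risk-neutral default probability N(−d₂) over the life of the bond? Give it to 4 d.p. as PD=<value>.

PD=0.1020

d₁ = [ln(V₀/D) + (r + σ²/2)T] / (σ√T)
   = [ln(544.6355/485.3721) + (0.0663 + 0.5·0.1367²)·4.2986] / (0.1367·√4.2986)
   = [0.115201 + 0.325161] / 0.283421 = 1.553738
d₂ = d₁ − σ√T = 1.553738 − 0.283421 = 1.270317
risk-neutral PD = N(−d₂) = N(-1.270317) = 0.101986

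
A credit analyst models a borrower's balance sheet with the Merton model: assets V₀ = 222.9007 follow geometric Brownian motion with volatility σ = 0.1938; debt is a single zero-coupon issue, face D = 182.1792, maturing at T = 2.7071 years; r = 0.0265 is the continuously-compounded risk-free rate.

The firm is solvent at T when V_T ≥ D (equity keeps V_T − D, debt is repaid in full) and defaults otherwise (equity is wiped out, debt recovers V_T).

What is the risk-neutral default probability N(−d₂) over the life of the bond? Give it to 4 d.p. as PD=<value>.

d₁ = [ln(V₀/D) + (r + σ²/2)T] / (σ√T)
   = [ln(222.9007/182.1792) + (0.0265 + 0.5·0.1938²)·2.7071] / (0.1938·√2.7071)
   = [0.201736 + 0.122575] / 0.318864 = 1.017081
d₂ = d₁ − σ√T = 1.017081 − 0.318864 = 0.698217
risk-neutral PD = N(−d₂) = N(-0.698217) = 0.242521

PD=0.2425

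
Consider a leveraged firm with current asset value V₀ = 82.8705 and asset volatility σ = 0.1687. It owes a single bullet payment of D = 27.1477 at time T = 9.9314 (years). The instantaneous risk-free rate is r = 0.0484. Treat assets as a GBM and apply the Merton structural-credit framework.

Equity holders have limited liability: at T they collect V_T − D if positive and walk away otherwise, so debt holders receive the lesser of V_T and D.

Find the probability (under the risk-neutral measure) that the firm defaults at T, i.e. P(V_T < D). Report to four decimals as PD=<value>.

d₁ = [ln(V₀/D) + (r + σ²/2)T] / (σ√T)
   = [ln(82.8705/27.1477) + (0.0484 + 0.5·0.1687²)·9.9314] / (0.1687·√9.9314)
   = [1.115987 + 0.622002] / 0.531643 = 3.269088
d₂ = d₁ − σ√T = 3.269088 − 0.531643 = 2.737445
risk-neutral PD = N(−d₂) = N(-2.737445) = 0.003096

PD=0.0031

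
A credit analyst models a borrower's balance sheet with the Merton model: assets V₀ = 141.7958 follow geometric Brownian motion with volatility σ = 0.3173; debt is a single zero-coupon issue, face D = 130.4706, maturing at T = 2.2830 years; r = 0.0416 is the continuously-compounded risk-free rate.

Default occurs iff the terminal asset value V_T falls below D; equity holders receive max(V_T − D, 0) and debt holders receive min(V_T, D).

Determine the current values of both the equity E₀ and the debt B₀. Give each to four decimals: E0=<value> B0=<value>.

d₁ = [ln(V₀/D) + (r + σ²/2)T] / (σ√T)
   = [ln(141.7958/130.4706) + (0.0416 + 0.5·0.3173²)·2.2830] / (0.3173·√2.2830)
   = [0.083240 + 0.209898] / 0.479428 = 0.611434
d₂ = d₁ − σ√T = 0.611434 − 0.479428 = 0.132006
N(d₁) = 0.729544,  N(d₂) = 0.552510,  e^(−rT) = 0.909398
E₀ = V₀·N(d₁) − D·e^(−rT)·N(d₂)
   = 141.7958·0.729544 − 130.4706·0.909398·0.552510 = 37.891085
B₀ = V₀ − E₀ = 141.7958 − 37.891085 = 103.904715

E0=37.8911 B0=103.9047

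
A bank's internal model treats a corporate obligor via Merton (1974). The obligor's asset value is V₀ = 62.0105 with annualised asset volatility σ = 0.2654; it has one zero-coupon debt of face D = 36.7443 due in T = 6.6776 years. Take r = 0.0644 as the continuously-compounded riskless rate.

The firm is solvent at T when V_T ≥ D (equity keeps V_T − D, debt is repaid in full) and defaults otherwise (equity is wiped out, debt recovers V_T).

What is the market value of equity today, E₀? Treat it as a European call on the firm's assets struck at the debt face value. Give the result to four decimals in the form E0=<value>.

E0=39.0582

d₁ = [ln(V₀/D) + (r + σ²/2)T] / (σ√T)
   = [ln(62.0105/36.7443) + (0.0644 + 0.5·0.2654²)·6.6776] / (0.2654·√6.6776)
   = [0.523321 + 0.665213] / 0.685822 = 1.733007
d₂ = d₁ − σ√T = 1.733007 − 0.685822 = 1.047186
N(d₁) = 0.958453,  N(d₂) = 0.852493,  e^(−rT) = 0.650485
E₀ = V₀·N(d₁) − D·e^(−rT)·N(d₂)
   = 62.0105·0.958453 − 36.7443·0.650485·0.852493 = 39.058185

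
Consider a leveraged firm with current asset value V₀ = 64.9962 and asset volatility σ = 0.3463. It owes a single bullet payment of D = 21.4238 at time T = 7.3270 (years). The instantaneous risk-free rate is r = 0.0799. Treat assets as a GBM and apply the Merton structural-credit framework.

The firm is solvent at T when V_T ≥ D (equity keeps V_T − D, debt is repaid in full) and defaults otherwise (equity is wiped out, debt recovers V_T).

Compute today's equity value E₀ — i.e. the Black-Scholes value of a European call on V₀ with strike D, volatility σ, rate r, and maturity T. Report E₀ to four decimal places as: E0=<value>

E0=53.4014

d₁ = [ln(V₀/D) + (r + σ²/2)T] / (σ√T)
   = [ln(64.9962/21.4238) + (0.0799 + 0.5·0.3463²)·7.3270] / (0.3463·√7.3270)
   = [1.109826 + 1.024768] / 0.937380 = 2.277192
d₂ = d₁ − σ√T = 2.277192 − 0.937380 = 1.339813
N(d₁) = 0.988613,  N(d₂) = 0.909847,  e^(−rT) = 0.556868
E₀ = V₀·N(d₁) − D·e^(−rT)·N(d₂)
   = 64.9962·0.988613 − 21.4238·0.556868·0.909847 = 53.401386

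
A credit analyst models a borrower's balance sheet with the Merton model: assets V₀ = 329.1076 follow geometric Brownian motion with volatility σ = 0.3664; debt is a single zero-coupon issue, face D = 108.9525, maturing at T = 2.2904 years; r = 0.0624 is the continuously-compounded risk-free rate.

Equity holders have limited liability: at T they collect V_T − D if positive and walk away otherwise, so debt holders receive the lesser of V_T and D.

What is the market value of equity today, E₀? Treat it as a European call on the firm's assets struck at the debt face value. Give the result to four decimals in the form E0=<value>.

E0=235.0648

d₁ = [ln(V₀/D) + (r + σ²/2)T] / (σ√T)
   = [ln(329.1076/108.9525) + (0.0624 + 0.5·0.3664²)·2.2904] / (0.3664·√2.2904)
   = [1.105473 + 0.296663] / 0.554512 = 2.528593
d₂ = d₁ − σ√T = 2.528593 − 0.554512 = 1.974081
N(d₁) = 0.994274,  N(d₂) = 0.975814,  e^(−rT) = 0.866823
E₀ = V₀·N(d₁) − D·e^(−rT)·N(d₂)
   = 329.1076·0.994274 − 108.9525·0.866823·0.975814 = 235.064843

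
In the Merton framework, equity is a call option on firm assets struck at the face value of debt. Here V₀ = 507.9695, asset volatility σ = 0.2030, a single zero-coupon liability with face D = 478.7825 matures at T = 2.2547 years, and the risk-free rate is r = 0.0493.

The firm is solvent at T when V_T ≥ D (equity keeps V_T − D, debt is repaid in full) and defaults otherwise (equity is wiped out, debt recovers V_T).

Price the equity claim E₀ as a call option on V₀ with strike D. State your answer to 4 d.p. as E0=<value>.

E0=105.0315

d₁ = [ln(V₀/D) + (r + σ²/2)T] / (σ√T)
   = [ln(507.9695/478.7825) + (0.0493 + 0.5·0.2030²)·2.2547] / (0.2030·√2.2547)
   = [0.059175 + 0.157614] / 0.304818 = 0.711207
d₂ = d₁ − σ√T = 0.711207 − 0.304818 = 0.406389
N(d₁) = 0.761522,  N(d₂) = 0.657772,  e^(−rT) = 0.894799
E₀ = V₀·N(d₁) − D·e^(−rT)·N(d₂)
   = 507.9695·0.761522 − 478.7825·0.894799·0.657772 = 105.031460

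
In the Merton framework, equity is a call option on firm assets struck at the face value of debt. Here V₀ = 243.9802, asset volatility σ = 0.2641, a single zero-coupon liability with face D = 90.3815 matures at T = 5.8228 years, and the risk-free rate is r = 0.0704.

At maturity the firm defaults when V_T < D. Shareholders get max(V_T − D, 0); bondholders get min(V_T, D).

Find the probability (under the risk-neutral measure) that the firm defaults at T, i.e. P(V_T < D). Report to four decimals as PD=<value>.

PD=0.0299

d₁ = [ln(V₀/D) + (r + σ²/2)T] / (σ√T)
   = [ln(243.9802/90.3815) + (0.0704 + 0.5·0.2641²)·5.8228] / (0.2641·√5.8228)
   = [0.993047 + 0.612992] / 0.637286 = 2.520124
d₂ = d₁ − σ√T = 2.520124 − 0.637286 = 1.882838
risk-neutral PD = N(−d₂) = N(-1.882838) = 0.029861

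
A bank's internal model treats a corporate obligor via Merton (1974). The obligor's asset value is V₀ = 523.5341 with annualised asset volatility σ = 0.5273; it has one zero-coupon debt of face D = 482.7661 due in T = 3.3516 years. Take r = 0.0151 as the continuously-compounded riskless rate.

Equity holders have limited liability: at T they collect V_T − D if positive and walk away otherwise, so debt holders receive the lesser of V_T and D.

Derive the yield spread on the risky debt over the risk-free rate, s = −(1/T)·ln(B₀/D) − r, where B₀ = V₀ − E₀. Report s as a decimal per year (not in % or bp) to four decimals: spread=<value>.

spread=0.1194

d₁ = [ln(V₀/D) + (r + σ²/2)T] / (σ√T)
   = [ln(523.5341/482.7661) + (0.0151 + 0.5·0.5273²)·3.3516] / (0.5273·√3.3516)
   = [0.081070 + 0.516557] / 0.965348 = 0.619080
d₂ = d₁ − σ√T = 0.619080 − 0.965348 = -0.346268
N(d₁) = 0.732068,  N(d₂) = 0.364571,  e^(−rT) = 0.950650
E₀ = V₀·N(d₁) − D·e^(−rT)·N(d₂)
   = 523.5341·0.732068 − 482.7661·0.950650·0.364571 = 215.945971
B₀ = V₀ − E₀ = 523.5341 − 215.945971 = 307.588129
spread = −(1/T)·ln(B₀/D) − r = −(1/3.3516)·ln(307.588129/482.7661) − 0.0151 = 0.11939416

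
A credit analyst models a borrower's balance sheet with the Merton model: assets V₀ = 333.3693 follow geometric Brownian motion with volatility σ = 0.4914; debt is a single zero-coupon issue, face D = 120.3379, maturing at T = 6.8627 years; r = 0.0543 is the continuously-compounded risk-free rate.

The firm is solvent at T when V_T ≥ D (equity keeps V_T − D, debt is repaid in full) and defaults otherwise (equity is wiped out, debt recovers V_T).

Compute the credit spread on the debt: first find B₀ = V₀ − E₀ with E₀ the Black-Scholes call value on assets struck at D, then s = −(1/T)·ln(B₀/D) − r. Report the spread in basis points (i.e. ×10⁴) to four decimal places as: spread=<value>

d₁ = [ln(V₀/D) + (r + σ²/2)T] / (σ√T)
   = [ln(333.3693/120.3379) + (0.0543 + 0.5·0.4914²)·6.8627] / (0.4914·√6.8627)
   = [1.018947 + 1.201226] / 1.287309 = 1.724663
d₂ = d₁ − σ√T = 1.724663 − 1.287309 = 0.437355
N(d₁) = 0.957706,  N(d₂) = 0.669073,  e^(−rT) = 0.688910
E₀ = V₀·N(d₁) − D·e^(−rT)·N(d₂)
   = 333.3693·0.957706 − 120.3379·0.688910·0.669073 = 263.802275
B₀ = V₀ − E₀ = 333.3693 − 263.802275 = 69.567025
spread = −(1/T)·ln(B₀/D) − r = −(1/6.8627)·ln(69.567025/120.3379) − 0.0543 = 0.02555384
in basis points: 0.02555384 × 10⁴ = 255.5384 bp

spread=255.5384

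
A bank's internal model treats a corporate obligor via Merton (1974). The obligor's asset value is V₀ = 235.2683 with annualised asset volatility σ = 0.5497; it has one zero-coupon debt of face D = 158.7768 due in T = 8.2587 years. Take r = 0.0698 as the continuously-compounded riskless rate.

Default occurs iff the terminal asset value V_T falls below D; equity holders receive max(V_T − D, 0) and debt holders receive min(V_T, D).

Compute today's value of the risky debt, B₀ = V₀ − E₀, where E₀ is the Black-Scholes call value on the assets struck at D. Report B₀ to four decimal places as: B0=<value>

B0=57.2439

d₁ = [ln(V₀/D) + (r + σ²/2)T] / (σ√T)
   = [ln(235.2683/158.7768) + (0.0698 + 0.5·0.5497²)·8.2587] / (0.5497·√8.2587)
   = [0.393227 + 1.824223] / 1.579725 = 1.403694
d₂ = d₁ − σ√T = 1.403694 − 1.579725 = -0.176032
N(d₁) = 0.919795,  N(d₂) = 0.430135,  e^(−rT) = 0.561885
E₀ = V₀·N(d₁) − D·e^(−rT)·N(d₂)
   = 235.2683·0.919795 − 158.7768·0.561885·0.430135 = 178.024412
B₀ = V₀ − E₀ = 235.2683 − 178.024412 = 57.243888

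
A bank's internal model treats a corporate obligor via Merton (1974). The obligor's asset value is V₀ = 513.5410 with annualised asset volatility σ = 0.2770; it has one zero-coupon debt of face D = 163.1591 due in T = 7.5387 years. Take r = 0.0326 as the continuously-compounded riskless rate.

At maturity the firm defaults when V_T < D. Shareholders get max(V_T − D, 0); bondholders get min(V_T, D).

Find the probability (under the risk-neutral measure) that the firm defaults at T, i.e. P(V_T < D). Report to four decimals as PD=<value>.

d₁ = [ln(V₀/D) + (r + σ²/2)T] / (σ√T)
   = [ln(513.5410/163.1591) + (0.0326 + 0.5·0.2770²)·7.5387] / (0.2770·√7.5387)
   = [1.146604 + 0.534980] / 0.760550 = 2.211009
d₂ = d₁ − σ√T = 2.211009 − 0.760550 = 1.450459
risk-neutral PD = N(−d₂) = N(-1.450459) = 0.073465

PD=0.0735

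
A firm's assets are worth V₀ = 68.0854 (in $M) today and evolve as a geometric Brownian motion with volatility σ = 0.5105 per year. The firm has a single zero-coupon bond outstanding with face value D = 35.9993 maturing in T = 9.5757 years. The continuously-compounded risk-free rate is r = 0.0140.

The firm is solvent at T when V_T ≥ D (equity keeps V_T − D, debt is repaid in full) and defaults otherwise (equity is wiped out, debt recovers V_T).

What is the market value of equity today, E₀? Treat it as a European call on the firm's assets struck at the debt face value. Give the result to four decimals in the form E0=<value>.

d₁ = [ln(V₀/D) + (r + σ²/2)T] / (σ√T)
   = [ln(68.0854/35.9993) + (0.0140 + 0.5·0.5105²)·9.5757] / (0.5105·√9.5757)
   = [0.637263 + 1.381823] / 1.579723 = 1.278126
d₂ = d₁ − σ√T = 1.278126 − 1.579723 = -0.301597
N(d₁) = 0.899398,  N(d₂) = 0.381480,  e^(−rT) = 0.874538
E₀ = V₀·N(d₁) − D·e^(−rT)·N(d₂)
   = 68.0854·0.899398 − 35.9993·0.874538·0.381480 = 49.225814

E0=49.2258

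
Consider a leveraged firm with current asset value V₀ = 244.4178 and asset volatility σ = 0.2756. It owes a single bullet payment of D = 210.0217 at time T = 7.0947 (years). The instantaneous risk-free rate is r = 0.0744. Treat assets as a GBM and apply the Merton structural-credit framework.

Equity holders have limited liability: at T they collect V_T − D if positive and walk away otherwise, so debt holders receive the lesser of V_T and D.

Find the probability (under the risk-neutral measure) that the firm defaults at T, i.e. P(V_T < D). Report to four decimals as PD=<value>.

PD=0.2882

d₁ = [ln(V₀/D) + (r + σ²/2)T] / (σ√T)
   = [ln(244.4178/210.0217) + (0.0744 + 0.5·0.2756²)·7.0947] / (0.2756·√7.0947)
   = [0.151668 + 0.797286] / 0.734085 = 1.292704
d₂ = d₁ − σ√T = 1.292704 − 0.734085 = 0.558619
risk-neutral PD = N(−d₂) = N(-0.558619) = 0.288211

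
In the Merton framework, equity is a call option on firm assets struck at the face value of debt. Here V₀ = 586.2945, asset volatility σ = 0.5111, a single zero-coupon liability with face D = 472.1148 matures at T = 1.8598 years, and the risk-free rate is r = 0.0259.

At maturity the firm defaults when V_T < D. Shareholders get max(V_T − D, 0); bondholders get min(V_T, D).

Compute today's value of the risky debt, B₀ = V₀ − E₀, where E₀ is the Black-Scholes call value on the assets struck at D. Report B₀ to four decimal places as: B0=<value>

d₁ = [ln(V₀/D) + (r + σ²/2)T] / (σ√T)
   = [ln(586.2945/472.1148) + (0.0259 + 0.5·0.5111²)·1.8598] / (0.5111·√1.8598)
   = [0.216600 + 0.291080] / 0.697010 = 0.728369
d₂ = d₁ − σ√T = 0.728369 − 0.697010 = 0.031359
N(d₁) = 0.766806,  N(d₂) = 0.512508,  e^(−rT) = 0.952973
E₀ = V₀·N(d₁) − D·e^(−rT)·N(d₂)
   = 586.2945·0.766806 − 472.1148·0.952973·0.512508 = 218.990235
B₀ = V₀ − E₀ = 586.2945 − 218.990235 = 367.304265

B0=367.3043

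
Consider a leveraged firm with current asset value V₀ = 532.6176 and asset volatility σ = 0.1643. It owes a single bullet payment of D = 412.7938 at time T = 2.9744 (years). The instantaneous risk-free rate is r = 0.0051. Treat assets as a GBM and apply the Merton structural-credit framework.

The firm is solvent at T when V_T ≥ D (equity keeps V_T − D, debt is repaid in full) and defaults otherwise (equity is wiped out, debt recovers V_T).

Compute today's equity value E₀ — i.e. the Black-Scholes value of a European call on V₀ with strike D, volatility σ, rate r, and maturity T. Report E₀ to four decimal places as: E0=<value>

d₁ = [ln(V₀/D) + (r + σ²/2)T] / (σ√T)
   = [ln(532.6176/412.7938) + (0.0051 + 0.5·0.1643²)·2.9744] / (0.1643·√2.9744)
   = [0.254856 + 0.055316] / 0.283359 = 1.094622
d₂ = d₁ − σ√T = 1.094622 − 0.283359 = 0.811263
N(d₁) = 0.863159,  N(d₂) = 0.791393,  e^(−rT) = 0.984945
E₀ = V₀·N(d₁) − D·e^(−rT)·N(d₂)
   = 532.6176·0.863159 − 412.7938·0.984945·0.791393 = 137.969817

E0=137.9698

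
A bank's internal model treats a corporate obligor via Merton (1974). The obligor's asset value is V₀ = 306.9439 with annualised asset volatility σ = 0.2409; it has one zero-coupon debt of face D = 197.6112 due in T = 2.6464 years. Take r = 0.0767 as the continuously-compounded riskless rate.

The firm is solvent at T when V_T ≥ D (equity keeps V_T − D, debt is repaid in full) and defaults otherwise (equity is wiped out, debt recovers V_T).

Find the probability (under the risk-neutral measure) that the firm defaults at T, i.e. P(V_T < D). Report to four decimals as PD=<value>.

d₁ = [ln(V₀/D) + (r + σ²/2)T] / (σ√T)
   = [ln(306.9439/197.6112) + (0.0767 + 0.5·0.2409²)·2.6464] / (0.2409·√2.6464)
   = [0.440364 + 0.279768] / 0.391890 = 1.837584
d₂ = d₁ − σ√T = 1.837584 − 0.391890 = 1.445694
risk-neutral PD = N(−d₂) = N(-1.445694) = 0.074132

PD=0.0741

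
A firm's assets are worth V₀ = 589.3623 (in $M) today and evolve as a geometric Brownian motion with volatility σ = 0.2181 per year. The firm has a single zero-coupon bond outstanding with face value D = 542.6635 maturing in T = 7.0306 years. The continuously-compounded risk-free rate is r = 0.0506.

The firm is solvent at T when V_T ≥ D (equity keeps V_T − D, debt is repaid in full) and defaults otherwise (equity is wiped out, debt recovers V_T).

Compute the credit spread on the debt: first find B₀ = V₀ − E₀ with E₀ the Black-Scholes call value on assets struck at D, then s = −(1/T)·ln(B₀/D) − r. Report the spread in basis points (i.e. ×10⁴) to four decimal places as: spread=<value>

d₁ = [ln(V₀/D) + (r + σ²/2)T] / (σ√T)
   = [ln(589.3623/542.6635) + (0.0506 + 0.5·0.2181²)·7.0306] / (0.2181·√7.0306)
   = [0.082552 + 0.522963] / 0.578298 = 1.047063
d₂ = d₁ − σ√T = 1.047063 − 0.578298 = 0.468764
N(d₁) = 0.852465,  N(d₂) = 0.680381,  e^(−rT) = 0.700649
E₀ = V₀·N(d₁) − D·e^(−rT)·N(d₂)
   = 589.3623·0.852465 − 542.6635·0.700649·0.680381 = 243.718394
B₀ = V₀ − E₀ = 589.3623 − 243.718394 = 345.643906
spread = −(1/T)·ln(B₀/D) − r = −(1/7.0306)·ln(345.643906/542.6635) − 0.0506 = 0.01355958
in basis points: 0.01355958 × 10⁴ = 135.5958 bp

spread=135.5958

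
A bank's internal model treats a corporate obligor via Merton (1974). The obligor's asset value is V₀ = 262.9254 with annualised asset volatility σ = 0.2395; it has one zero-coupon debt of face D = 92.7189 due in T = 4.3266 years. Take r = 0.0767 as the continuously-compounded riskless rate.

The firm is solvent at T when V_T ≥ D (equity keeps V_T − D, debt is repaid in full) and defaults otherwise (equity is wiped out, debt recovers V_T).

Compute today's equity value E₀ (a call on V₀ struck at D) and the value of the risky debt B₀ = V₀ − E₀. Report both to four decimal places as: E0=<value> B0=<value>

d₁ = [ln(V₀/D) + (r + σ²/2)T] / (σ√T)
   = [ln(262.9254/92.7189) + (0.0767 + 0.5·0.2395²)·4.3266] / (0.2395·√4.3266)
   = [1.042298 + 0.455938] / 0.498172 = 3.007470
d₂ = d₁ − σ√T = 3.007470 − 0.498172 = 2.509298
N(d₁) = 0.998683,  N(d₂) = 0.993951,  e^(−rT) = 0.717595
E₀ = V₀·N(d₁) − D·e^(−rT)·N(d₂)
   = 262.9254·0.998683 − 92.7189·0.717595·0.993951 = 196.446923
B₀ = V₀ − E₀ = 262.9254 − 196.446923 = 66.478477

E0=196.4469 B0=66.4785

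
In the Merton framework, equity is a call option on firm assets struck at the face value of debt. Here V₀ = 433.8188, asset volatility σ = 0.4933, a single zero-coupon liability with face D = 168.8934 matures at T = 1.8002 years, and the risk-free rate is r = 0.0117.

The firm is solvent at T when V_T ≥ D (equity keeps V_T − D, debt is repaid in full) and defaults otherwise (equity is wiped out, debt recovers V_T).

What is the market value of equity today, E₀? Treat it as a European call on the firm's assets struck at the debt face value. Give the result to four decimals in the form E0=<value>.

d₁ = [ln(V₀/D) + (r + σ²/2)T] / (σ√T)
   = [ln(433.8188/168.8934) + (0.0117 + 0.5·0.4933²)·1.8002] / (0.4933·√1.8002)
   = [0.943359 + 0.240097] / 0.661868 = 1.788054
d₂ = d₁ − σ√T = 1.788054 − 0.661868 = 1.126186
N(d₁) = 0.963116,  N(d₂) = 0.869957,  e^(−rT) = 0.979158
E₀ = V₀·N(d₁) − D·e^(−rT)·N(d₂)
   = 433.8188·0.963116 − 168.8934·0.979158·0.869957 = 273.950383

E0=273.9504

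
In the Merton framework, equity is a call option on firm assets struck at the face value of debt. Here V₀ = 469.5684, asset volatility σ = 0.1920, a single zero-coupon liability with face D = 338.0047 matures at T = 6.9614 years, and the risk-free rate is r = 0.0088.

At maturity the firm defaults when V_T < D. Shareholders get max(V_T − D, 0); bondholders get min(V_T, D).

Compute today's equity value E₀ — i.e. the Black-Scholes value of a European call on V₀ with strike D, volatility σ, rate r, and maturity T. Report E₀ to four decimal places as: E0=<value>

E0=175.9924

d₁ = [ln(V₀/D) + (r + σ²/2)T] / (σ√T)
   = [ln(469.5684/338.0047) + (0.0088 + 0.5·0.1920²)·6.9614] / (0.1920·√6.9614)
   = [0.328754 + 0.189573] / 0.506582 = 1.023185
d₂ = d₁ − σ√T = 1.023185 − 0.506582 = 0.516604
N(d₁) = 0.846890,  N(d₂) = 0.697284,  e^(−rT) = 0.940578
E₀ = V₀·N(d₁) − D·e^(−rT)·N(d₂)
   = 469.5684·0.846890 − 338.0047·0.940578·0.697284 = 175.992409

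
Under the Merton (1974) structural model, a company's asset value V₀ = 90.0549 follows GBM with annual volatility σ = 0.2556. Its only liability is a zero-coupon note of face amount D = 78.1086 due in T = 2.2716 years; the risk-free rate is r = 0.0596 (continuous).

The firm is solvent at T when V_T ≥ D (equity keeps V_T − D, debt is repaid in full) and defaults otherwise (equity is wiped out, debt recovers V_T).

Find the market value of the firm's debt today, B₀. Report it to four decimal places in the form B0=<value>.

B0=64.0983

d₁ = [ln(V₀/D) + (r + σ²/2)T] / (σ√T)
   = [ln(90.0549/78.1086) + (0.0596 + 0.5·0.2556²)·2.2716] / (0.2556·√2.2716)
   = [0.142319 + 0.209591] / 0.385236 = 0.913492
d₂ = d₁ − σ√T = 0.913492 − 0.385236 = 0.528256
N(d₁) = 0.819508,  N(d₂) = 0.701339,  e^(−rT) = 0.873378
E₀ = V₀·N(d₁) − D·e^(−rT)·N(d₂)
   = 90.0549·0.819508 − 78.1086·0.873378·0.701339 = 25.956553
B₀ = V₀ − E₀ = 90.0549 − 25.956553 = 64.098347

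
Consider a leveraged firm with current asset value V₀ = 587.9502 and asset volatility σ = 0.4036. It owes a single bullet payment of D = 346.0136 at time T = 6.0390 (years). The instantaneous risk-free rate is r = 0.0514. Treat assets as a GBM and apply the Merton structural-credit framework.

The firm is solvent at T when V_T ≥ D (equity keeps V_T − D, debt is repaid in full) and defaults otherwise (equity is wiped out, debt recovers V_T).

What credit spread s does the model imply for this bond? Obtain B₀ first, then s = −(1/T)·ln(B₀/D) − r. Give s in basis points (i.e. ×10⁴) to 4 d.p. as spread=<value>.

d₁ = [ln(V₀/D) + (r + σ²/2)T] / (σ√T)
   = [ln(587.9502/346.0136) + (0.0514 + 0.5·0.4036²)·6.0390] / (0.4036·√6.0390)
   = [0.530164 + 0.802260] / 0.991822 = 1.343411
d₂ = d₁ − σ√T = 1.343411 − 0.991822 = 0.351589
N(d₁) = 0.910430,  N(d₂) = 0.637427,  e^(−rT) = 0.733150
E₀ = V₀·N(d₁) − D·e^(−rT)·N(d₂)
   = 587.9502·0.910430 − 346.0136·0.733150·0.637427 = 373.585410
B₀ = V₀ − E₀ = 587.9502 − 373.585410 = 214.364790
spread = −(1/T)·ln(B₀/D) − r = −(1/6.0390)·ln(214.364790/346.0136) − 0.0514 = 0.02788447
in basis points: 0.02788447 × 10⁴ = 278.8447 bp

spread=278.8447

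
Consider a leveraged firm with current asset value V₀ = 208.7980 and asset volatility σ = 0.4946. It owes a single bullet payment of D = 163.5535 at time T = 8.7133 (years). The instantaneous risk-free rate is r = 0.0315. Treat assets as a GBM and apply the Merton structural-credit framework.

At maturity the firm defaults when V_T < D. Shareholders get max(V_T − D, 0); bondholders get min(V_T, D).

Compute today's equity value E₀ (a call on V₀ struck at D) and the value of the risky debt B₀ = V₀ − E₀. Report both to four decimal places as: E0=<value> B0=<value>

d₁ = [ln(V₀/D) + (r + σ²/2)T] / (σ√T)
   = [ln(208.7980/163.5535) + (0.0315 + 0.5·0.4946²)·8.7133] / (0.4946·√8.7133)
   = [0.244227 + 1.340233] / 1.459975 = 1.085265
d₂ = d₁ − σ√T = 1.085265 − 1.459975 = -0.374710
N(d₁) = 0.861098,  N(d₂) = 0.353938,  e^(−rT) = 0.759976
E₀ = V₀·N(d₁) − D·e^(−rT)·N(d₂)
   = 208.7980·0.861098 − 163.5535·0.759976·0.353938 = 135.802189
B₀ = V₀ − E₀ = 208.7980 − 135.802189 = 72.995811

E0=135.8022 B0=72.9958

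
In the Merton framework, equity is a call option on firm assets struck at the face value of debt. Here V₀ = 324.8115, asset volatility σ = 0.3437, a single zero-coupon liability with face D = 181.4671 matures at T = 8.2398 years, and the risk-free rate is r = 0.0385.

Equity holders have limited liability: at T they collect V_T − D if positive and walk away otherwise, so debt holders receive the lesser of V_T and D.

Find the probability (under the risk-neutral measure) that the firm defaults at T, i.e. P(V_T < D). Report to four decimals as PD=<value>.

PD=0.3379

d₁ = [ln(V₀/D) + (r + σ²/2)T] / (σ√T)
   = [ln(324.8115/181.4671) + (0.0385 + 0.5·0.3437²)·8.2398] / (0.3437·√8.2398)
   = [0.582171 + 0.803915] / 0.986593 = 1.404922
d₂ = d₁ − σ√T = 1.404922 − 0.986593 = 0.418329
risk-neutral PD = N(−d₂) = N(-0.418329) = 0.337853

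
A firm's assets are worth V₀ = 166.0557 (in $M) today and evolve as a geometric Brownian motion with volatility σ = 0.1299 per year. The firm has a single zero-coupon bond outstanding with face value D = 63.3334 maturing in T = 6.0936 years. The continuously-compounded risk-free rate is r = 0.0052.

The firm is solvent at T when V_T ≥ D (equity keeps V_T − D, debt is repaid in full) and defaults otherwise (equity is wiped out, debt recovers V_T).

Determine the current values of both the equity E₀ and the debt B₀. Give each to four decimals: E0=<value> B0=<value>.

E0=104.7061 B0=61.3496

d₁ = [ln(V₀/D) + (r + σ²/2)T] / (σ√T)
   = [ln(166.0557/63.3334) + (0.0052 + 0.5·0.1299²)·6.0936] / (0.1299·√6.0936)
   = [0.963910 + 0.083098] / 0.320661 = 3.265158
d₂ = d₁ − σ√T = 3.265158 − 0.320661 = 2.944497
N(d₁) = 0.999453,  N(d₂) = 0.998383,  e^(−rT) = 0.968810
E₀ = V₀·N(d₁) − D·e^(−rT)·N(d₂)
   = 166.0557·0.999453 − 63.3334·0.968810·0.998383 = 104.706072
B₀ = V₀ − E₀ = 166.0557 − 104.706072 = 61.349628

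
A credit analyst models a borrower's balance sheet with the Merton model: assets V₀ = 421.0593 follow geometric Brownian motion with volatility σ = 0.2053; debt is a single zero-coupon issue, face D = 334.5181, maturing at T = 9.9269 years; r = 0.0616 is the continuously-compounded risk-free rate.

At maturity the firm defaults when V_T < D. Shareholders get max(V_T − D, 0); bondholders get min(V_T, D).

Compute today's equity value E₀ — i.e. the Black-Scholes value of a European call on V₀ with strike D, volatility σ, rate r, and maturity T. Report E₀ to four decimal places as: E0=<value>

d₁ = [ln(V₀/D) + (r + σ²/2)T] / (σ√T)
   = [ln(421.0593/334.5181) + (0.0616 + 0.5·0.2053²)·9.9269] / (0.2053·√9.9269)
   = [0.230083 + 0.820697] / 0.646838 = 1.624486
d₂ = d₁ − σ√T = 1.624486 − 0.646838 = 0.977647
N(d₁) = 0.947864,  N(d₂) = 0.835876,  e^(−rT) = 0.542538
E₀ = V₀·N(d₁) − D·e^(−rT)·N(d₂)
   = 421.0593·0.947864 − 334.5181·0.542538·0.835876 = 247.404850

E0=247.4049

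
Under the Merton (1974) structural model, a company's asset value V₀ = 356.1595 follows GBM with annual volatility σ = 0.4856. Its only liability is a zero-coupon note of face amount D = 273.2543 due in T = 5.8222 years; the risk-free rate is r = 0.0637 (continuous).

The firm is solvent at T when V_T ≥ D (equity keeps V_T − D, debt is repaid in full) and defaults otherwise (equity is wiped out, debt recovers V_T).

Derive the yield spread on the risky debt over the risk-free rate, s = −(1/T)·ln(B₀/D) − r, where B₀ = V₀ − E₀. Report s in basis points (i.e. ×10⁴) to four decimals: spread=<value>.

d₁ = [ln(V₀/D) + (r + σ²/2)T] / (σ√T)
   = [ln(356.1595/273.2543) + (0.0637 + 0.5·0.4856²)·5.8222] / (0.4856·√5.8222)
   = [0.264976 + 1.057333] / 1.171716 = 1.128524
d₂ = d₁ − σ√T = 1.128524 − 1.171716 = -0.043192
N(d₁) = 0.870451,  N(d₂) = 0.482774,  e^(−rT) = 0.690131
E₀ = V₀·N(d₁) − D·e^(−rT)·N(d₂)
   = 356.1595·0.870451 − 273.2543·0.690131·0.482774 = 218.977096
B₀ = V₀ − E₀ = 356.1595 − 218.977096 = 137.182404
spread = −(1/T)·ln(B₀/D) − r = −(1/5.8222)·ln(137.182404/273.2543) − 0.0637 = 0.05465585
in basis points: 0.05465585 × 10⁴ = 546.5585 bp

spread=546.5585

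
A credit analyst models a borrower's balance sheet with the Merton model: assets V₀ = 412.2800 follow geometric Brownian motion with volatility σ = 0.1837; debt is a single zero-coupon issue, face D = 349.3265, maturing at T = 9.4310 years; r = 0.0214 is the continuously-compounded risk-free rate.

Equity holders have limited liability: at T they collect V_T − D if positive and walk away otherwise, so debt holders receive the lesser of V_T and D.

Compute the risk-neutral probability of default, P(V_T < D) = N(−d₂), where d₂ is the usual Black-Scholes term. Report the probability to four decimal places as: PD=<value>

d₁ = [ln(V₀/D) + (r + σ²/2)T] / (σ√T)
   = [ln(412.2800/349.3265) + (0.0214 + 0.5·0.1837²)·9.4310] / (0.1837·√9.4310)
   = [0.165696 + 0.360951] / 0.564141 = 0.933537
d₂ = d₁ − σ√T = 0.933537 − 0.564141 = 0.369395
risk-neutral PD = N(−d₂) = N(-0.369395) = 0.355916

PD=0.3559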